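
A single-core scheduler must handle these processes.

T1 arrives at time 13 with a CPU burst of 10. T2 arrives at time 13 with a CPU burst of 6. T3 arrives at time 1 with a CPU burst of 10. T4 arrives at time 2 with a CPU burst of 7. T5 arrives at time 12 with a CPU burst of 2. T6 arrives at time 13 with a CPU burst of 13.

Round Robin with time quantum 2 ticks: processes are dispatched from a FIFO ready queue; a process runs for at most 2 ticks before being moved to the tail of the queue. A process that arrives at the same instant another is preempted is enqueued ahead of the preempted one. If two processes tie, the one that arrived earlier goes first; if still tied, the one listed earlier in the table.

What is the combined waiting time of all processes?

Timeline: | idle 0-1 | T3 1-3 | T4 3-5 | T3 5-7 | T4 7-9 | T3 9-11 | T4 11-13 | T3 13-15 | T5 15-17 | T1 17-19 | T2 19-21 | T6 21-23 | T4 23-24 | T3 24-26 | T1 26-28 | T2 28-30 | T6 30-32 | T1 32-34 | T2 34-36 | T6 36-38 | T1 38-40 | T6 40-42 | T1 42-44 | T6 44-49 |
Completion: T1=44  T2=36  T3=26  T4=24  T5=17  T6=49
Turnaround (C−A): T1=31  T2=23  T3=25  T4=22  T5=5  T6=36
Waiting = turnaround − burst: T1=21, T2=17, T3=15, T4=15, T5=3, T6=23
Total waiting = 21 + 17 + 15 + 15 + 3 + 23 = 94

94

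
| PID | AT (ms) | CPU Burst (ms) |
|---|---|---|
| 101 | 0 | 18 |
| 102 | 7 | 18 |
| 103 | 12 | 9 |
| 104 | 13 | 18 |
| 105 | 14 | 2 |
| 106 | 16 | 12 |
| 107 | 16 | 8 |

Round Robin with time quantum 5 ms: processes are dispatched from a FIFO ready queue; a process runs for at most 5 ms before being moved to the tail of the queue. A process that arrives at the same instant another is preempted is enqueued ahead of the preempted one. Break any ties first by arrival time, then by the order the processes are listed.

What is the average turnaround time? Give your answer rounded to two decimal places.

Timeline: | 101 0-10 | 102 10-15 | 101 15-20 | 103 20-25 | 104 25-30 | 105 30-32 | 102 32-37 | 106 37-42 | 107 42-47 | 101 47-50 | 103 50-54 | 104 54-59 | 102 59-64 | 106 64-69 | 107 69-72 | 104 72-77 | 102 77-80 | 106 80-82 | 104 82-85 |
Completion: 101=50  102=80  103=54  104=85  105=32  106=82  107=72
Turnaround times: 101=50, 102=73, 103=42, 104=72, 105=18, 106=66, 107=56
Average turnaround = (50+73+42+72+18+66+56) / 7 = 377/7 = 53.86

53.86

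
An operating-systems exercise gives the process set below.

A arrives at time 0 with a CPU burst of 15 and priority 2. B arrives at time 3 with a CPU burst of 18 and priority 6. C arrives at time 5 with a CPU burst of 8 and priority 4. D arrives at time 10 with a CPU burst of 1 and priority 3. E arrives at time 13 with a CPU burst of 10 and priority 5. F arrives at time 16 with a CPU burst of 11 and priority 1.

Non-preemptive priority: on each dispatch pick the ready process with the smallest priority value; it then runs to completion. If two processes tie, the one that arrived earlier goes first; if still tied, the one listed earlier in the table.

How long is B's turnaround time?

Schedule: | A 0-15 | D 15-16 | F 16-27 | C 27-35 | E 35-45 | B 45-63 |
Completion: A=15  B=63  C=35  D=16  E=45  F=27
Turnaround (C−A): A=15  B=60  C=30  D=6  E=32  F=11
Turnaround(B) = completion − arrival = 63 − 3 = 60

60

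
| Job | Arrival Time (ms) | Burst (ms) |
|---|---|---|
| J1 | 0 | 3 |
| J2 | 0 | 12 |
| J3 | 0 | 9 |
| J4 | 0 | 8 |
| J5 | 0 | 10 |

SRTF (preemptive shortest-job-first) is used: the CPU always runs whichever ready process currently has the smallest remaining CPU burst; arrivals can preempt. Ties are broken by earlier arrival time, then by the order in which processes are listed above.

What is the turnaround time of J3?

20

Schedule: | J1 0-3 | J4 3-11 | J3 11-20 | J5 20-30 | J2 30-42 |
Completion: J1=3  J2=42  J3=20  J4=11  J5=30
Turnaround(J3) = completion − arrival = 20 − 0 = 20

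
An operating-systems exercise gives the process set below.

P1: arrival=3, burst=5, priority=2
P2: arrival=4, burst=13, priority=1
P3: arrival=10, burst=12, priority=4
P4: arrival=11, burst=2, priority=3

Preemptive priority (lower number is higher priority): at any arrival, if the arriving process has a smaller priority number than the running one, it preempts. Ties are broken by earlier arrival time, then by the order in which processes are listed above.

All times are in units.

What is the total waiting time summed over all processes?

Schedule: | idle 0-3 | P1 3-4 | P2 4-17 | P1 17-21 | P4 21-23 | P3 23-35 |
Completion: P1=21  P2=17  P3=35  P4=23
Turnaround (C−A): P1=18  P2=13  P3=25  P4=12
Waiting = turnaround − burst: P1=13, P2=0, P3=13, P4=10
Total waiting = 13 + 0 + 13 + 10 = 36

36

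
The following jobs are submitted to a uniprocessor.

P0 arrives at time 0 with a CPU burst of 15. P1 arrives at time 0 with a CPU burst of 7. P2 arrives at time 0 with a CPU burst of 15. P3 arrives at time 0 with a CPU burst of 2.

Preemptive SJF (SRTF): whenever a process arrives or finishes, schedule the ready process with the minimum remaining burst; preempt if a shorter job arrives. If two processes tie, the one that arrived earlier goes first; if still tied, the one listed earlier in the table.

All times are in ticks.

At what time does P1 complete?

9

Timeline: | P3 0-2 | P1 2-9 | P0 9-24 | P2 24-39 |
Completion: P0=24  P1=9  P2=39  P3=2
Turnaround (C−A): P0=24  P1=9  P2=39  P3=2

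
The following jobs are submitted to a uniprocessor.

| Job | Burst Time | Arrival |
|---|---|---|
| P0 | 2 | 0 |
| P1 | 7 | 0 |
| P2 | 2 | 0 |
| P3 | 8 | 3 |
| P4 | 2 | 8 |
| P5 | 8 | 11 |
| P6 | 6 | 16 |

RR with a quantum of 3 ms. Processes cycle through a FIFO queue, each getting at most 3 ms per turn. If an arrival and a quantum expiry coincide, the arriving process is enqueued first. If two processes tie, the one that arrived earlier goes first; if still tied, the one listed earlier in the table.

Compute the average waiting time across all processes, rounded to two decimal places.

9.71

Gantt: | P0 0-2 | P1 2-5 | P2 5-7 | P3 7-10 | P1 10-13 | P4 13-15 | P3 15-18 | P5 18-21 | P1 21-22 | P6 22-25 | P3 25-27 | P5 27-30 | P6 30-33 | P5 33-35 |
Completion: P0=2  P1=22  P2=7  P3=27  P4=15  P5=35  P6=33
Turnaround (C−A): P0=2  P1=22  P2=7  P3=24  P4=7  P5=24  P6=17
Waiting times: P0=0, P1=15, P2=5, P3=16, P4=5, P5=16, P6=11
Average waiting = (0+15+5+16+5+16+11) / 7 = 68/7 = 9.71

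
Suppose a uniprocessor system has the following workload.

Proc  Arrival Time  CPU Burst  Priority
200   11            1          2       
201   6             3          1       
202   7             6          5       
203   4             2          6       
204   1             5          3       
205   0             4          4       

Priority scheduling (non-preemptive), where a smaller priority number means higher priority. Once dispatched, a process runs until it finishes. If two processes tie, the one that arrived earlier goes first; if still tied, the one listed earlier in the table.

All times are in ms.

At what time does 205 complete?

Schedule: | 205 0-4 | 204 4-9 | 201 9-12 | 200 12-13 | 202 13-19 | 203 19-21 |
Completion: 200=13  201=12  202=19  203=21  204=9  205=4
Turnaround (C−A): 200=2  201=6  202=12  203=17  204=8  205=4

4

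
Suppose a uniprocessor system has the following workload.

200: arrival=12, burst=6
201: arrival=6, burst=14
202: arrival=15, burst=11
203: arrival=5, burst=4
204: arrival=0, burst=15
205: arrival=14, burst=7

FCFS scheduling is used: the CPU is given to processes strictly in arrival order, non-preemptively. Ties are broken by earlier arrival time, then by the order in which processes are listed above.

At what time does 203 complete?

19

Schedule: | 204 0-15 | 203 15-19 | 201 19-33 | 200 33-39 | 205 39-46 | 202 46-57 |
Completion: 200=39  201=33  202=57  203=19  204=15  205=46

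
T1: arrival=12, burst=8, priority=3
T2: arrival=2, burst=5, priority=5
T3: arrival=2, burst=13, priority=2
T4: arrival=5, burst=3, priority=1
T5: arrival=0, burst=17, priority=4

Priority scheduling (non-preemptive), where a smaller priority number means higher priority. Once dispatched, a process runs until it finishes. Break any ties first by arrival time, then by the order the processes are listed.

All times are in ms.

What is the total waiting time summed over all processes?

90

Timeline: | T5 0-17 | T4 17-20 | T3 20-33 | T1 33-41 | T2 41-46 |
Completion: T1=41  T2=46  T3=33  T4=20  T5=17
Waiting = turnaround − burst: T1=21, T2=39, T3=18, T4=12, T5=0
Total waiting = 21 + 39 + 18 + 12 + 0 = 90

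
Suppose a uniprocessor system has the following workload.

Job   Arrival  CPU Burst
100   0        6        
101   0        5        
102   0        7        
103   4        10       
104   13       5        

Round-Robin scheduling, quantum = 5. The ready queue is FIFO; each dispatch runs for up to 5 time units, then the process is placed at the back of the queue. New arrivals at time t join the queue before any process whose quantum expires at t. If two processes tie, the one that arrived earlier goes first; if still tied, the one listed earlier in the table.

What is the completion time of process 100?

Gantt: | 100 0-5 | 101 5-10 | 102 10-15 | 103 15-20 | 100 20-21 | 104 21-26 | 102 26-28 | 103 28-33 |
Completion: 100=21  101=10  102=28  103=33  104=26
Turnaround (C−A): 100=21  101=10  102=28  103=29  104=13

21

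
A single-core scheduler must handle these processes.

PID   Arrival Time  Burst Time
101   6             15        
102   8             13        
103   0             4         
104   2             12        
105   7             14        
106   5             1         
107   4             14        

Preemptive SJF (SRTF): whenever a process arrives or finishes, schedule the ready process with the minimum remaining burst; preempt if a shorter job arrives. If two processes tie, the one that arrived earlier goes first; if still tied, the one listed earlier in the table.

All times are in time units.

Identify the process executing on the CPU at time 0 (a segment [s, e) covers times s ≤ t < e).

103

Schedule: | 103 0-4 | 104 4-5 | 106 5-6 | 104 6-17 | 102 17-30 | 107 30-44 | 105 44-58 | 101 58-73 |
Completion: 101=73  102=30  103=4  104=17  105=58  106=6  107=44
Turnaround (C−A): 101=67  102=22  103=4  104=15  105=51  106=1  107=40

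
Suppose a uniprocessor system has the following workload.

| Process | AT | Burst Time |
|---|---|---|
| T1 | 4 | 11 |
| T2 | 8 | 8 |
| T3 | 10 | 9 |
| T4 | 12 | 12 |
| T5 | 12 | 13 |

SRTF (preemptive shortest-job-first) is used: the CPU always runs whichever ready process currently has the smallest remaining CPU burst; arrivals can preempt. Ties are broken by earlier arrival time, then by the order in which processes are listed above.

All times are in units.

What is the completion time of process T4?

Timeline: | idle 0-4 | T1 4-15 | T2 15-23 | T3 23-32 | T4 32-44 | T5 44-57 |
Completion: T1=15  T2=23  T3=32  T4=44  T5=57
Turnaround (C−A): T1=11  T2=15  T3=22  T4=32  T5=45

44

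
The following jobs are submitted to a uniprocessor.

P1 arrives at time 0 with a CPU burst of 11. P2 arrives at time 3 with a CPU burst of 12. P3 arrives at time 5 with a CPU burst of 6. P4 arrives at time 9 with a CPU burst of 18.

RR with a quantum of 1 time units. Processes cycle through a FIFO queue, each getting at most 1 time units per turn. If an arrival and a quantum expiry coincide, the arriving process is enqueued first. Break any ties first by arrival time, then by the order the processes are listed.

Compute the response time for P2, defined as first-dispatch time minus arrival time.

Gantt: | P1 0-3 | P2 3-4 | P1 4-5 | P2 5-6 | P3 6-7 | P1 7-8 | P2 8-9 | P3 9-10 | P1 10-11 | P4 11-12 | P2 12-13 | P3 13-14 | P1 14-15 | P4 15-16 | P2 16-17 | P3 17-18 | P1 18-19 | P4 19-20 | P2 20-21 | P3 21-22 | P1 22-23 | P4 23-24 | P2 24-25 | P3 25-26 | P1 26-27 | P4 27-28 | P2 28-29 | P1 29-30 | P4 30-31 | P2 31-32 | P4 32-33 | P2 33-34 | P4 34-35 | P2 35-36 | P4 36-37 | P2 37-38 | P4 38-47 |
Completion: P1=30  P2=38  P3=26  P4=47
Turnaround (C−A): P1=30  P2=35  P3=21  P4=38
Response(P2) = first start − arrival = 3 − 3 = 0

0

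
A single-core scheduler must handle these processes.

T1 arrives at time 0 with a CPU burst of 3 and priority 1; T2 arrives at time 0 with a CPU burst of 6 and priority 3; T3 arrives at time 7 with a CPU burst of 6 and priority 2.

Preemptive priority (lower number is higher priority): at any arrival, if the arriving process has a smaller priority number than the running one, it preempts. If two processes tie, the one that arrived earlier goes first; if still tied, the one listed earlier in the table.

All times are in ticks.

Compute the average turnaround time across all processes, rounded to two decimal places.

8.00

Gantt: | T1 0-3 | T2 3-7 | T3 7-13 | T2 13-15 |
Completion: T1=3  T2=15  T3=13
Turnaround (C−A): T1=3  T2=15  T3=6
Turnaround times: T1=3, T2=15, T3=6
Average turnaround = (3+15+6) / 3 = 24/3 = 8.00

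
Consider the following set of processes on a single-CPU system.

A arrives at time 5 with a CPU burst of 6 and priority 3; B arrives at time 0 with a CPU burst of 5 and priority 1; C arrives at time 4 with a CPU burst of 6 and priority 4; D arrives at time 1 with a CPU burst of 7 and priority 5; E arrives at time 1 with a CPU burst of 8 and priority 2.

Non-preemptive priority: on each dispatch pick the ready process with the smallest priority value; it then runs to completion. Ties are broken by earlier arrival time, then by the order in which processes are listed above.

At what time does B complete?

Schedule: | B 0-5 | E 5-13 | A 13-19 | C 19-25 | D 25-32 |
Completion: A=19  B=5  C=25  D=32  E=13
Turnaround (C−A): A=14  B=5  C=21  D=31  E=12

5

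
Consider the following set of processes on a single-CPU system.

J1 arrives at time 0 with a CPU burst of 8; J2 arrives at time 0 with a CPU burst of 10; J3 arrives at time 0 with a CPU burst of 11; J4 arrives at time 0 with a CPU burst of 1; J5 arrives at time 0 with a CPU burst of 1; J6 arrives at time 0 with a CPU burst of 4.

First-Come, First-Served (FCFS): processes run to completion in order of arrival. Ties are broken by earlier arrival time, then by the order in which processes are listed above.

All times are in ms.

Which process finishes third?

Gantt: | J1 0-8 | J2 8-18 | J3 18-29 | J4 29-30 | J5 30-31 | J6 31-35 |
Completion: J1=8  J2=18  J3=29  J4=30  J5=31  J6=35
Turnaround (C−A): J1=8  J2=18  J3=29  J4=30  J5=31  J6=35
Finish order: J1 → J2 → J3 → J4 → J5 → J6

J3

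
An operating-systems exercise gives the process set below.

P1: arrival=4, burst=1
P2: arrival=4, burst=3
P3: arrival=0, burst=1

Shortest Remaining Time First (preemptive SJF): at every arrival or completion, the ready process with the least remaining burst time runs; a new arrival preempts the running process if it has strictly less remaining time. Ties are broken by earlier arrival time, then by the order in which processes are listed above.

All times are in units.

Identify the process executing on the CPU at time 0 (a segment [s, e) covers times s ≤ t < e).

P3

Timeline: | P3 0-1 | idle 1-4 | P1 4-5 | P2 5-8 |
Completion: P1=5  P2=8  P3=1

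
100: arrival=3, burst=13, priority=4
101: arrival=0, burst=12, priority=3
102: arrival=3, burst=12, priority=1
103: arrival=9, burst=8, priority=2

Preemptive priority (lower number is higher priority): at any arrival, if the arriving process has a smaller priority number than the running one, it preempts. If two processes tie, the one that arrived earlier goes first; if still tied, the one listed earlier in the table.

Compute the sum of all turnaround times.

Timeline: | 101 0-3 | 102 3-15 | 103 15-23 | 101 23-32 | 100 32-45 |
Completion: 100=45  101=32  102=15  103=23
Turnaround (C−A): 100=42  101=32  102=12  103=14
Turnaround = completion − arrival: 100=42, 101=32, 102=12, 103=14
Total turnaround = 42 + 32 + 12 + 14 = 100

100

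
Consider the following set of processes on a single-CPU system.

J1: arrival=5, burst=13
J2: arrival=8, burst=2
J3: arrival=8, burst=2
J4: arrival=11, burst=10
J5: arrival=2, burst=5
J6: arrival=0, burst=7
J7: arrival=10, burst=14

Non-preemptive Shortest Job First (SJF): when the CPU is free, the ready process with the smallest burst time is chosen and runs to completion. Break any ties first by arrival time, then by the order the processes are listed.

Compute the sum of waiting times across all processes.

70

Timeline: | J6 0-7 | J5 7-12 | J2 12-14 | J3 14-16 | J4 16-26 | J1 26-39 | J7 39-53 |
Completion: J1=39  J2=14  J3=16  J4=26  J5=12  J6=7  J7=53
Turnaround (C−A): J1=34  J2=6  J3=8  J4=15  J5=10  J6=7  J7=43
Waiting = turnaround − burst: J1=21, J2=4, J3=6, J4=5, J5=5, J6=0, J7=29
Total waiting = 21 + 4 + 6 + 5 + 5 + 0 + 29 = 70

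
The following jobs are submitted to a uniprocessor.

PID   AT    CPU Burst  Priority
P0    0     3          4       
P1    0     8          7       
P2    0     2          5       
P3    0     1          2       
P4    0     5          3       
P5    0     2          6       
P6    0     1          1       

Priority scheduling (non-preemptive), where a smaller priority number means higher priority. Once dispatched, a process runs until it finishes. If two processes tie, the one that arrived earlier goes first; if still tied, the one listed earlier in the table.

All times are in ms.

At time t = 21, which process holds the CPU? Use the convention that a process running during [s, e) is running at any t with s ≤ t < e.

Gantt: | P6 0-1 | P3 1-2 | P4 2-7 | P0 7-10 | P2 10-12 | P5 12-14 | P1 14-22 |
Completion: P0=10  P1=22  P2=12  P3=2  P4=7  P5=14  P6=1
Turnaround (C−A): P0=10  P1=22  P2=12  P3=2  P4=7  P5=14  P6=1

P1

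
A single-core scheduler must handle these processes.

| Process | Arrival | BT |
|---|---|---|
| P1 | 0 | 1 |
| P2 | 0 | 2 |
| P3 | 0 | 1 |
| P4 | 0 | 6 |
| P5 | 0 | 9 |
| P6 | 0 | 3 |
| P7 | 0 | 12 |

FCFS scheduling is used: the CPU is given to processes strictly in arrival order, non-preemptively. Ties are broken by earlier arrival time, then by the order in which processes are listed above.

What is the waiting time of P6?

19

Gantt: | P1 0-1 | P2 1-3 | P3 3-4 | P4 4-10 | P5 10-19 | P6 19-22 | P7 22-34 |
Completion: P1=1  P2=3  P3=4  P4=10  P5=19  P6=22  P7=34
Turnaround (C−A): P1=1  P2=3  P3=4  P4=10  P5=19  P6=22  P7=34
Waiting(P6) = turnaround − burst = 22 − 3 = 19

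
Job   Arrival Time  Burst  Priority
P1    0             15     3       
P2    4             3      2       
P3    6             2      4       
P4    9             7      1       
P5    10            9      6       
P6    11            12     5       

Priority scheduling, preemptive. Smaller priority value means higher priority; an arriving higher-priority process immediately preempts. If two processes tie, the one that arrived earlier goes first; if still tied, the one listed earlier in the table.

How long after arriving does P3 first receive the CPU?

19

Gantt: | P1 0-4 | P2 4-7 | P1 7-9 | P4 9-16 | P1 16-25 | P3 25-27 | P6 27-39 | P5 39-48 |
Completion: P1=25  P2=7  P3=27  P4=16  P5=48  P6=39
Turnaround (C−A): P1=25  P2=3  P3=21  P4=7  P5=38  P6=28
Response(P3) = first start − arrival = 25 − 6 = 19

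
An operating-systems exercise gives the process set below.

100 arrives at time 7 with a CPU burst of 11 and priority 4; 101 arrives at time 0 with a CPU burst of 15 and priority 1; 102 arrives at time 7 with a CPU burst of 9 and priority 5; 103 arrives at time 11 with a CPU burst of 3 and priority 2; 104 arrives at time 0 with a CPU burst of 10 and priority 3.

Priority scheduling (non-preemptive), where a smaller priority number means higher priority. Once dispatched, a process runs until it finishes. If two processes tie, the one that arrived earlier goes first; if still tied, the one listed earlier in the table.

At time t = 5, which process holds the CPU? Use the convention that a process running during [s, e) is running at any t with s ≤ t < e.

101

Timeline: | 101 0-15 | 103 15-18 | 104 18-28 | 100 28-39 | 102 39-48 |
Completion: 100=39  101=15  102=48  103=18  104=28
Turnaround (C−A): 100=32  101=15  102=41  103=7  104=28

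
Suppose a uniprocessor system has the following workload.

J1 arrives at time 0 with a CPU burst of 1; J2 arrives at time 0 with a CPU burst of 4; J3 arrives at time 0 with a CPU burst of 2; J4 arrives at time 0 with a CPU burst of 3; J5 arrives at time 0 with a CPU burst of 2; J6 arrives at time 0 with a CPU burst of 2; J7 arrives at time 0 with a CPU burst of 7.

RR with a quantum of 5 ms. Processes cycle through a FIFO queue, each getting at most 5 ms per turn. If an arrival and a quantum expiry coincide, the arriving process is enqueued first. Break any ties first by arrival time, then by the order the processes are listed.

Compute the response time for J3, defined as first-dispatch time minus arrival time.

Schedule: | J1 0-1 | J2 1-5 | J3 5-7 | J4 7-10 | J5 10-12 | J6 12-14 | J7 14-21 |
Completion: J1=1  J2=5  J3=7  J4=10  J5=12  J6=14  J7=21
Turnaround (C−A): J1=1  J2=5  J3=7  J4=10  J5=12  J6=14  J7=21
Response(J3) = first start − arrival = 5 − 0 = 5

5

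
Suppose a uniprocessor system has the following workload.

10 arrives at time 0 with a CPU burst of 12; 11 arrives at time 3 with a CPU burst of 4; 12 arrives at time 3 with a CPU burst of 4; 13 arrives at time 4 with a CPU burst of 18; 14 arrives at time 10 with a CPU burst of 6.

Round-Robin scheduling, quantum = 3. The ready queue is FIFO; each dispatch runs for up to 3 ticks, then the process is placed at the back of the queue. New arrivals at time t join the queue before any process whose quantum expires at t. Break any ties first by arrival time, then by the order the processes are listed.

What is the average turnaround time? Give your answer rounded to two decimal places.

Timeline: | 10 0-3 | 11 3-6 | 12 6-9 | 10 9-12 | 13 12-15 | 11 15-16 | 12 16-17 | 14 17-20 | 10 20-23 | 13 23-26 | 14 26-29 | 10 29-32 | 13 32-44 |
Completion: 10=32  11=16  12=17  13=44  14=29
Turnaround times: 10=32, 11=13, 12=14, 13=40, 14=19
Average turnaround = (32+13+14+40+19) / 5 = 118/5 = 23.60

23.60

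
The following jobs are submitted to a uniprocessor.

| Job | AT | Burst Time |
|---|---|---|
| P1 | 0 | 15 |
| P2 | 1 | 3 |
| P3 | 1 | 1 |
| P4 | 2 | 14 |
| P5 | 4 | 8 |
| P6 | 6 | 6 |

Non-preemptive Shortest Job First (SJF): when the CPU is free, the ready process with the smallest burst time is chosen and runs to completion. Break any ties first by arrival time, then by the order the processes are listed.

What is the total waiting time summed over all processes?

Timeline: | P1 0-15 | P3 15-16 | P2 16-19 | P6 19-25 | P5 25-33 | P4 33-47 |
Completion: P1=15  P2=19  P3=16  P4=47  P5=33  P6=25
Turnaround (C−A): P1=15  P2=18  P3=15  P4=45  P5=29  P6=19
Waiting = turnaround − burst: P1=0, P2=15, P3=14, P4=31, P5=21, P6=13
Total waiting = 0 + 15 + 14 + 31 + 21 + 13 = 94

94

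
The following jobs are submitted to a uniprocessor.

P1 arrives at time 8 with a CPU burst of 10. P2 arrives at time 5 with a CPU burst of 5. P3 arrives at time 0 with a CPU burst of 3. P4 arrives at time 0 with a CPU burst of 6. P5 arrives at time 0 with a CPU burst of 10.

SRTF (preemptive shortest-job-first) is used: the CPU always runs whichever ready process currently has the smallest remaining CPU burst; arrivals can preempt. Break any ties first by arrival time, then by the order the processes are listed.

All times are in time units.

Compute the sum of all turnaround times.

71

Gantt: | P3 0-3 | P4 3-9 | P2 9-14 | P5 14-24 | P1 24-34 |
Completion: P1=34  P2=14  P3=3  P4=9  P5=24
Turnaround = completion − arrival: P1=26, P2=9, P3=3, P4=9, P5=24
Total turnaround = 26 + 9 + 3 + 9 + 24 = 71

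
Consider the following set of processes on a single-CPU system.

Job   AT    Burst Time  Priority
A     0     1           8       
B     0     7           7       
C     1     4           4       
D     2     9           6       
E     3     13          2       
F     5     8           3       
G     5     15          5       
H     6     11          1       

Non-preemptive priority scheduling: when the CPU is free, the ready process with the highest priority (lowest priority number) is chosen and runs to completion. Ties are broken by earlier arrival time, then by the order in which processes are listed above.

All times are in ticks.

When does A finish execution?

Timeline: | B 0-7 | H 7-18 | E 18-31 | F 31-39 | C 39-43 | G 43-58 | D 58-67 | A 67-68 |
Completion: A=68  B=7  C=43  D=67  E=31  F=39  G=58  H=18

68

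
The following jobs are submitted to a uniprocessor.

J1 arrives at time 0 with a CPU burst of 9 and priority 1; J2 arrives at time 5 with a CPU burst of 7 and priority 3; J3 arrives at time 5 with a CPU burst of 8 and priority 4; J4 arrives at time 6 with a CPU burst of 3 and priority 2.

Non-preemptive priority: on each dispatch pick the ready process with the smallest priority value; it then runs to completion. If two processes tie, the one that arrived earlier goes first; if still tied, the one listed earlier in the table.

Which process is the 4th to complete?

J3

Schedule: | J1 0-9 | J4 9-12 | J2 12-19 | J3 19-27 |
Completion: J1=9  J2=19  J3=27  J4=12
Turnaround (C−A): J1=9  J2=14  J3=22  J4=6
Finish order: J1 → J4 → J2 → J3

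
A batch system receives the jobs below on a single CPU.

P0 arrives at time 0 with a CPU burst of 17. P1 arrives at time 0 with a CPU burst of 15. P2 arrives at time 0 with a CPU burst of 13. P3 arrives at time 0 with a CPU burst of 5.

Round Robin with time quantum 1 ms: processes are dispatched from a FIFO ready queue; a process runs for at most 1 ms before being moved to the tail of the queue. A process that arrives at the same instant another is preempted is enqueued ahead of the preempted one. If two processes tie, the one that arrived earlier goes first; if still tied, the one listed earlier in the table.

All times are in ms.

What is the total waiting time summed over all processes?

Gantt: | P0 0-1 | P1 1-2 | P2 2-3 | P3 3-4 | P0 4-5 | P1 5-6 | P2 6-7 | P3 7-8 | P0 8-9 | P1 9-10 | P2 10-11 | P3 11-12 | P0 12-13 | P1 13-14 | P2 14-15 | P3 15-16 | P0 16-17 | P1 17-18 | P2 18-19 | P3 19-20 | P0 20-21 | P1 21-22 | P2 22-23 | P0 23-24 | P1 24-25 | P2 25-26 | P0 26-27 | P1 27-28 | P2 28-29 | P0 29-30 | P1 30-31 | P2 31-32 | P0 32-33 | P1 33-34 | P2 34-35 | P0 35-36 | P1 36-37 | P2 37-38 | P0 38-39 | P1 39-40 | P2 40-41 | P0 41-42 | P1 42-43 | P2 43-44 | P0 44-45 | P1 45-46 | P0 46-47 | P1 47-48 | P0 48-50 |
Completion: P0=50  P1=48  P2=44  P3=20
Turnaround (C−A): P0=50  P1=48  P2=44  P3=20
Waiting = turnaround − burst: P0=33, P1=33, P2=31, P3=15
Total waiting = 33 + 33 + 31 + 15 = 112

112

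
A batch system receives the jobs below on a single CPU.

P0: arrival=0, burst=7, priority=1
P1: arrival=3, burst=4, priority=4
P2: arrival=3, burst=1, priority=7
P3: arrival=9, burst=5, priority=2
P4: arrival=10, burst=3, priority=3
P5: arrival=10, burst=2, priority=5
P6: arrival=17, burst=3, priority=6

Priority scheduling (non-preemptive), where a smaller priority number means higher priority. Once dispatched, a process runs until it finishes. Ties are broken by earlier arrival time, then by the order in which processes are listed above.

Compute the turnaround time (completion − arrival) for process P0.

Schedule: | P0 0-7 | P1 7-11 | P3 11-16 | P4 16-19 | P5 19-21 | P6 21-24 | P2 24-25 |
Completion: P0=7  P1=11  P2=25  P3=16  P4=19  P5=21  P6=24
Turnaround (C−A): P0=7  P1=8  P2=22  P3=7  P4=9  P5=11  P6=7
Turnaround(P0) = completion − arrival = 7 − 0 = 7

7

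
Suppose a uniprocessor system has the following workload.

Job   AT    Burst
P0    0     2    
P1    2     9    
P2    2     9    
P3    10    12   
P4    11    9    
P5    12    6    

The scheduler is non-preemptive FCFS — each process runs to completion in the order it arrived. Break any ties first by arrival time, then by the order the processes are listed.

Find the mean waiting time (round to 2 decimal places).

11.50

Schedule: | P0 0-2 | P1 2-11 | P2 11-20 | P3 20-32 | P4 32-41 | P5 41-47 |
Completion: P0=2  P1=11  P2=20  P3=32  P4=41  P5=47
Turnaround (C−A): P0=2  P1=9  P2=18  P3=22  P4=30  P5=35
Waiting times: P0=0, P1=0, P2=9, P3=10, P4=21, P5=29
Average waiting = (0+0+9+10+21+29) / 6 = 69/6 = 11.50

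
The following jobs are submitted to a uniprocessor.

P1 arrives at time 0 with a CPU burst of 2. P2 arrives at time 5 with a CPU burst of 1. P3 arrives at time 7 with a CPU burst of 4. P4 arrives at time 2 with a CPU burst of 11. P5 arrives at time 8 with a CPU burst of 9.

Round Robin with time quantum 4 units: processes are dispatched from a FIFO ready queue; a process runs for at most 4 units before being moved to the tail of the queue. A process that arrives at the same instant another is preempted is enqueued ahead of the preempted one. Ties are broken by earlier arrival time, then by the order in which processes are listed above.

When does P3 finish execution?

Gantt: | P1 0-2 | P4 2-6 | P2 6-7 | P4 7-11 | P3 11-15 | P5 15-19 | P4 19-22 | P5 22-27 |
Completion: P1=2  P2=7  P3=15  P4=22  P5=27

15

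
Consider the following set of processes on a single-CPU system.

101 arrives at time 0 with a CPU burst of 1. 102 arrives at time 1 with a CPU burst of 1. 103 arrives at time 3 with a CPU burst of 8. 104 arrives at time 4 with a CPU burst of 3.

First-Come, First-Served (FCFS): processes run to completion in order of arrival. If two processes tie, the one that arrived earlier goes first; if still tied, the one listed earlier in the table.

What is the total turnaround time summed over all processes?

Timeline: | 101 0-1 | 102 1-2 | idle 2-3 | 103 3-11 | 104 11-14 |
Completion: 101=1  102=2  103=11  104=14
Turnaround = completion − arrival: 101=1, 102=1, 103=8, 104=10
Total turnaround = 1 + 1 + 8 + 10 = 20

20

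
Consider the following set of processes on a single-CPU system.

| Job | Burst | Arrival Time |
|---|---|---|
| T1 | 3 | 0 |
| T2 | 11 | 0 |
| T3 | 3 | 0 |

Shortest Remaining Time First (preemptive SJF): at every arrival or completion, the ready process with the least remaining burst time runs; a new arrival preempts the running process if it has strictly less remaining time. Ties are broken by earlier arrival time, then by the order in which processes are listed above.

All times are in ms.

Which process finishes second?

T3

Gantt: | T1 0-3 | T3 3-6 | T2 6-17 |
Completion: T1=3  T2=17  T3=6
Finish order: T1 → T3 → T2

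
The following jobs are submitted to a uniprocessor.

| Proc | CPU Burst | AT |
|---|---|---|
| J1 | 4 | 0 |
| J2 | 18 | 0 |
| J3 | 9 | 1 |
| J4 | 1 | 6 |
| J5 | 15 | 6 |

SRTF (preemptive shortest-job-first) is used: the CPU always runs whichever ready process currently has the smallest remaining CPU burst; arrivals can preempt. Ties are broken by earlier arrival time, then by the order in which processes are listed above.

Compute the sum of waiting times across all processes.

41

Gantt: | J1 0-4 | J3 4-6 | J4 6-7 | J3 7-14 | J5 14-29 | J2 29-47 |
Completion: J1=4  J2=47  J3=14  J4=7  J5=29
Turnaround (C−A): J1=4  J2=47  J3=13  J4=1  J5=23
Waiting = turnaround − burst: J1=0, J2=29, J3=4, J4=0, J5=8
Total waiting = 0 + 29 + 4 + 0 + 8 = 41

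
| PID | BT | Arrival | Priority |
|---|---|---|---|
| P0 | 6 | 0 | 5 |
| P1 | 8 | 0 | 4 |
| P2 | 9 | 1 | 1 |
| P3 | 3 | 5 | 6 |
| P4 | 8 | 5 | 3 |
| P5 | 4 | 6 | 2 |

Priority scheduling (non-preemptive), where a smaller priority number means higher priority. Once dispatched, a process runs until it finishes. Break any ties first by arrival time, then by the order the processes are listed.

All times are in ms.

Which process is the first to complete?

Gantt: | P1 0-8 | P2 8-17 | P5 17-21 | P4 21-29 | P0 29-35 | P3 35-38 |
Completion: P0=35  P1=8  P2=17  P3=38  P4=29  P5=21
Finish order: P1 → P2 → P5 → P4 → P0 → P3

P1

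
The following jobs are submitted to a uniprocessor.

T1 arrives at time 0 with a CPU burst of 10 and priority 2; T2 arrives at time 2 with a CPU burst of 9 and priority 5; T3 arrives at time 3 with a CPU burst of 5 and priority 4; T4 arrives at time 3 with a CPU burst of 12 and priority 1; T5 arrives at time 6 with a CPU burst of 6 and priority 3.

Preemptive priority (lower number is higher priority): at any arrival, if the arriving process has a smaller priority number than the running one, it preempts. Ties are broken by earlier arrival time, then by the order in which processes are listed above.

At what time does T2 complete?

Gantt: | T1 0-3 | T4 3-15 | T1 15-22 | T5 22-28 | T3 28-33 | T2 33-42 |
Completion: T1=22  T2=42  T3=33  T4=15  T5=28
Turnaround (C−A): T1=22  T2=40  T3=30  T4=12  T5=22

42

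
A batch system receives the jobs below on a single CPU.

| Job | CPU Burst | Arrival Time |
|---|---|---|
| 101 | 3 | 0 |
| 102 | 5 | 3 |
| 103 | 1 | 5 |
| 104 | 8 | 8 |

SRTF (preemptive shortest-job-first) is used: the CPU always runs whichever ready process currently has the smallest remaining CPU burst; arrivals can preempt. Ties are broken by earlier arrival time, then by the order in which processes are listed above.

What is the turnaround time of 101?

Gantt: | 101 0-3 | 102 3-5 | 103 5-6 | 102 6-9 | 104 9-17 |
Completion: 101=3  102=9  103=6  104=17
Turnaround(101) = completion − arrival = 3 − 0 = 3

3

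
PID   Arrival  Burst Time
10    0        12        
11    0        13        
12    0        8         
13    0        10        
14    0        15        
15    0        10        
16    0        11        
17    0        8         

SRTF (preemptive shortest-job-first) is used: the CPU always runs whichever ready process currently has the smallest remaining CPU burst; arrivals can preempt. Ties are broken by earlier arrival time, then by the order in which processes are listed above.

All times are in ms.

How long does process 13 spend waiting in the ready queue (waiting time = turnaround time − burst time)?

Schedule: | 12 0-8 | 17 8-16 | 13 16-26 | 15 26-36 | 16 36-47 | 10 47-59 | 11 59-72 | 14 72-87 |
Completion: 10=59  11=72  12=8  13=26  14=87  15=36  16=47  17=16
Waiting(13) = turnaround − burst = 26 − 10 = 16

16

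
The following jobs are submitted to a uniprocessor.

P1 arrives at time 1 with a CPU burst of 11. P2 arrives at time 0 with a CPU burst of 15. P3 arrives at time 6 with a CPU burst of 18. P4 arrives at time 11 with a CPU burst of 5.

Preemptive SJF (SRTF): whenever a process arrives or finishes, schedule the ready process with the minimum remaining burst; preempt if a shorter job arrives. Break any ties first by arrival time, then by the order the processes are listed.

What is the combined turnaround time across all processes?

91

Timeline: | P2 0-1 | P1 1-12 | P4 12-17 | P2 17-31 | P3 31-49 |
Completion: P1=12  P2=31  P3=49  P4=17
Turnaround (C−A): P1=11  P2=31  P3=43  P4=6
Turnaround = completion − arrival: P1=11, P2=31, P3=43, P4=6
Total turnaround = 11 + 31 + 43 + 6 = 91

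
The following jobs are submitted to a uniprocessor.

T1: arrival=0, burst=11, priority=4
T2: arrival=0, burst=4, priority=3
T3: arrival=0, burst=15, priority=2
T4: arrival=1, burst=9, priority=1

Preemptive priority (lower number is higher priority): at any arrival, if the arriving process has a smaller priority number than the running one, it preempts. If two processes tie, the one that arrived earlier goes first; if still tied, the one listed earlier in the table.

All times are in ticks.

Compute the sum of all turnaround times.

Schedule: | T3 0-1 | T4 1-10 | T3 10-24 | T2 24-28 | T1 28-39 |
Completion: T1=39  T2=28  T3=24  T4=10
Turnaround = completion − arrival: T1=39, T2=28, T3=24, T4=9
Total turnaround = 39 + 28 + 24 + 9 = 100

100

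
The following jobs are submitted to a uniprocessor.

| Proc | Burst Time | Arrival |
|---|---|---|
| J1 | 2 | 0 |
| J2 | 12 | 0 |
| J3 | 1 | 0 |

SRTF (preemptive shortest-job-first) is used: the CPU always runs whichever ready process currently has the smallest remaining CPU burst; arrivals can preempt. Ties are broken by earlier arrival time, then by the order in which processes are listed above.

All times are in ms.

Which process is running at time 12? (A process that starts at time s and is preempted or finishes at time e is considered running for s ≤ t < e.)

J2

Timeline: | J3 0-1 | J1 1-3 | J2 3-15 |
Completion: J1=3  J2=15  J3=1
Turnaround (C−A): J1=3  J2=15  J3=1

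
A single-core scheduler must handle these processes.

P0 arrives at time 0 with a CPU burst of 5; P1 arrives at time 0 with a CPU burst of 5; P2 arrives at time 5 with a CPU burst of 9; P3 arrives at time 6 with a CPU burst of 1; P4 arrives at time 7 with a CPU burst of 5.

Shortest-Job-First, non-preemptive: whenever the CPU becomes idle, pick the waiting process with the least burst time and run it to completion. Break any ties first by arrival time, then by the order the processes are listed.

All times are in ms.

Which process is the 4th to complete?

Schedule: | P0 0-5 | P1 5-10 | P3 10-11 | P4 11-16 | P2 16-25 |
Completion: P0=5  P1=10  P2=25  P3=11  P4=16
Turnaround (C−A): P0=5  P1=10  P2=20  P3=5  P4=9
Finish order: P0 → P1 → P3 → P4 → P2

P4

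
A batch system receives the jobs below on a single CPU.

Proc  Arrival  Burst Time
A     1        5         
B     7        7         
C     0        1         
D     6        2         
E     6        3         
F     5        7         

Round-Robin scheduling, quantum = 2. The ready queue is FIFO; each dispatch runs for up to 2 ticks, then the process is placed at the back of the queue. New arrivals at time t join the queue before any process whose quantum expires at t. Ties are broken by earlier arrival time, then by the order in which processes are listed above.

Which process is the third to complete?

D

Timeline: | C 0-1 | A 1-5 | F 5-7 | A 7-8 | D 8-10 | E 10-12 | B 12-14 | F 14-16 | E 16-17 | B 17-19 | F 19-21 | B 21-23 | F 23-24 | B 24-25 |
Completion: A=8  B=25  C=1  D=10  E=17  F=24
Finish order: C → A → D → E → F → B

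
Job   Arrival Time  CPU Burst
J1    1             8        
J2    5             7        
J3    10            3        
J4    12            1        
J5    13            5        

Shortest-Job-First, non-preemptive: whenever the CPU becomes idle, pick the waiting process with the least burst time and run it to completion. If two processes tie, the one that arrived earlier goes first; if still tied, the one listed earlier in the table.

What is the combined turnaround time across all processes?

46

Timeline: | idle 0-1 | J1 1-9 | J2 9-16 | J4 16-17 | J3 17-20 | J5 20-25 |
Completion: J1=9  J2=16  J3=20  J4=17  J5=25
Turnaround = completion − arrival: J1=8, J2=11, J3=10, J4=5, J5=12
Total turnaround = 8 + 11 + 10 + 5 + 12 = 46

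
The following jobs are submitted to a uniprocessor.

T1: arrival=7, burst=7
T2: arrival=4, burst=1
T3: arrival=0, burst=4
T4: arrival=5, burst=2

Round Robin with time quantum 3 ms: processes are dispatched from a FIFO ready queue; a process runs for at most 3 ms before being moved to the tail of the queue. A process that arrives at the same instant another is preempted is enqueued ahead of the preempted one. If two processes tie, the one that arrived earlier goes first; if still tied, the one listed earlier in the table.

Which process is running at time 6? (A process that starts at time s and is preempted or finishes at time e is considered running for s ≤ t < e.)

T4

Schedule: | T3 0-4 | T2 4-5 | T4 5-7 | T1 7-14 |
Completion: T1=14  T2=5  T3=4  T4=7
Turnaround (C−A): T1=7  T2=1  T3=4  T4=2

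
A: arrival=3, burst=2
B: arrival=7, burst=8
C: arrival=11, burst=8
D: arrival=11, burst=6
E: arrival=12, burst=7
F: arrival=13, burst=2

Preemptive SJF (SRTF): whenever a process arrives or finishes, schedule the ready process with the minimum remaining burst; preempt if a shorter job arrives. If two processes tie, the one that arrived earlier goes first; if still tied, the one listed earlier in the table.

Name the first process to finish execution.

Gantt: | idle 0-3 | A 3-5 | idle 5-7 | B 7-15 | F 15-17 | D 17-23 | E 23-30 | C 30-38 |
Completion: A=5  B=15  C=38  D=23  E=30  F=17
Turnaround (C−A): A=2  B=8  C=27  D=12  E=18  F=4
Finish order: A → B → F → D → E → C

A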